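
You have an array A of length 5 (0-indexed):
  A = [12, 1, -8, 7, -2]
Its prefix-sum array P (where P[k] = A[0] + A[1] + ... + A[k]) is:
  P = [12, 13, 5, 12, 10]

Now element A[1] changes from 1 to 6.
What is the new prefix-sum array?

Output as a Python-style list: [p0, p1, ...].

Change: A[1] 1 -> 6, delta = 5
P[k] for k < 1: unchanged (A[1] not included)
P[k] for k >= 1: shift by delta = 5
  P[0] = 12 + 0 = 12
  P[1] = 13 + 5 = 18
  P[2] = 5 + 5 = 10
  P[3] = 12 + 5 = 17
  P[4] = 10 + 5 = 15

Answer: [12, 18, 10, 17, 15]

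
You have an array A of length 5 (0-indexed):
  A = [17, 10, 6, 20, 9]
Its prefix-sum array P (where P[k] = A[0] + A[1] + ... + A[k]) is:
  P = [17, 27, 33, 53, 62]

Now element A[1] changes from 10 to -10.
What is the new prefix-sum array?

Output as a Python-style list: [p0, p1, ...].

Answer: [17, 7, 13, 33, 42]

Derivation:
Change: A[1] 10 -> -10, delta = -20
P[k] for k < 1: unchanged (A[1] not included)
P[k] for k >= 1: shift by delta = -20
  P[0] = 17 + 0 = 17
  P[1] = 27 + -20 = 7
  P[2] = 33 + -20 = 13
  P[3] = 53 + -20 = 33
  P[4] = 62 + -20 = 42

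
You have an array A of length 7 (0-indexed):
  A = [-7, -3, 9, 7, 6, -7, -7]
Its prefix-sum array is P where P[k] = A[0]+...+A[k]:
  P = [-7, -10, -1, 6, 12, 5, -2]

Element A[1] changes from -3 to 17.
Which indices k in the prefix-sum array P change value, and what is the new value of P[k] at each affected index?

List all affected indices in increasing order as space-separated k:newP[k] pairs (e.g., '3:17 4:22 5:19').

P[k] = A[0] + ... + A[k]
P[k] includes A[1] iff k >= 1
Affected indices: 1, 2, ..., 6; delta = 20
  P[1]: -10 + 20 = 10
  P[2]: -1 + 20 = 19
  P[3]: 6 + 20 = 26
  P[4]: 12 + 20 = 32
  P[5]: 5 + 20 = 25
  P[6]: -2 + 20 = 18

Answer: 1:10 2:19 3:26 4:32 5:25 6:18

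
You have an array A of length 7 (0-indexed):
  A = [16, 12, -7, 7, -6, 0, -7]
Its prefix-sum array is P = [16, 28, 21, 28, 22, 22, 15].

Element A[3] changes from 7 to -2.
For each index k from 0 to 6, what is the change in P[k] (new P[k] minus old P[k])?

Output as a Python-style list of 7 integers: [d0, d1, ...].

Element change: A[3] 7 -> -2, delta = -9
For k < 3: P[k] unchanged, delta_P[k] = 0
For k >= 3: P[k] shifts by exactly -9
Delta array: [0, 0, 0, -9, -9, -9, -9]

Answer: [0, 0, 0, -9, -9, -9, -9]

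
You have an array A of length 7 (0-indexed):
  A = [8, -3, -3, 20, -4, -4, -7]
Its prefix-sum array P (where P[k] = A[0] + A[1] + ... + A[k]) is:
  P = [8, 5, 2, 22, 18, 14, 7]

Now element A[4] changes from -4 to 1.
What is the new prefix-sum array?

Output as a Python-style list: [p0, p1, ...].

Answer: [8, 5, 2, 22, 23, 19, 12]

Derivation:
Change: A[4] -4 -> 1, delta = 5
P[k] for k < 4: unchanged (A[4] not included)
P[k] for k >= 4: shift by delta = 5
  P[0] = 8 + 0 = 8
  P[1] = 5 + 0 = 5
  P[2] = 2 + 0 = 2
  P[3] = 22 + 0 = 22
  P[4] = 18 + 5 = 23
  P[5] = 14 + 5 = 19
  P[6] = 7 + 5 = 12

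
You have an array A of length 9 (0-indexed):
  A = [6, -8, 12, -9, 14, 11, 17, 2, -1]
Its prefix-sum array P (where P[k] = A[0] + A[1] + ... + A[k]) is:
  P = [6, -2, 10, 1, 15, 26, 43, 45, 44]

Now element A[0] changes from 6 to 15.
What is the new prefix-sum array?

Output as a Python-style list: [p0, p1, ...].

Change: A[0] 6 -> 15, delta = 9
P[k] for k < 0: unchanged (A[0] not included)
P[k] for k >= 0: shift by delta = 9
  P[0] = 6 + 9 = 15
  P[1] = -2 + 9 = 7
  P[2] = 10 + 9 = 19
  P[3] = 1 + 9 = 10
  P[4] = 15 + 9 = 24
  P[5] = 26 + 9 = 35
  P[6] = 43 + 9 = 52
  P[7] = 45 + 9 = 54
  P[8] = 44 + 9 = 53

Answer: [15, 7, 19, 10, 24, 35, 52, 54, 53]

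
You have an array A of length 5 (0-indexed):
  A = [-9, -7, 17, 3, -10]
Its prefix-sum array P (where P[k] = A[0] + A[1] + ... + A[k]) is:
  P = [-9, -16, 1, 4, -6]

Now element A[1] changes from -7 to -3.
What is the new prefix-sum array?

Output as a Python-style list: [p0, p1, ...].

Change: A[1] -7 -> -3, delta = 4
P[k] for k < 1: unchanged (A[1] not included)
P[k] for k >= 1: shift by delta = 4
  P[0] = -9 + 0 = -9
  P[1] = -16 + 4 = -12
  P[2] = 1 + 4 = 5
  P[3] = 4 + 4 = 8
  P[4] = -6 + 4 = -2

Answer: [-9, -12, 5, 8, -2]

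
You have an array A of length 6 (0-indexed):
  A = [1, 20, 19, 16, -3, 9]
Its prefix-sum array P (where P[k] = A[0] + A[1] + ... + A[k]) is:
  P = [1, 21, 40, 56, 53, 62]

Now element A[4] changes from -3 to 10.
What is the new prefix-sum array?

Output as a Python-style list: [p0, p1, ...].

Answer: [1, 21, 40, 56, 66, 75]

Derivation:
Change: A[4] -3 -> 10, delta = 13
P[k] for k < 4: unchanged (A[4] not included)
P[k] for k >= 4: shift by delta = 13
  P[0] = 1 + 0 = 1
  P[1] = 21 + 0 = 21
  P[2] = 40 + 0 = 40
  P[3] = 56 + 0 = 56
  P[4] = 53 + 13 = 66
  P[5] = 62 + 13 = 75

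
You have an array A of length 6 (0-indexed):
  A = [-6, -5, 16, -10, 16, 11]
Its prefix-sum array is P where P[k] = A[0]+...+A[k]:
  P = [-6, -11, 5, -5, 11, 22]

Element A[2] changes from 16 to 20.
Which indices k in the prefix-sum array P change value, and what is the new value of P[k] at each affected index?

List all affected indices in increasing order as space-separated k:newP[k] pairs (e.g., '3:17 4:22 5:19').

P[k] = A[0] + ... + A[k]
P[k] includes A[2] iff k >= 2
Affected indices: 2, 3, ..., 5; delta = 4
  P[2]: 5 + 4 = 9
  P[3]: -5 + 4 = -1
  P[4]: 11 + 4 = 15
  P[5]: 22 + 4 = 26

Answer: 2:9 3:-1 4:15 5:26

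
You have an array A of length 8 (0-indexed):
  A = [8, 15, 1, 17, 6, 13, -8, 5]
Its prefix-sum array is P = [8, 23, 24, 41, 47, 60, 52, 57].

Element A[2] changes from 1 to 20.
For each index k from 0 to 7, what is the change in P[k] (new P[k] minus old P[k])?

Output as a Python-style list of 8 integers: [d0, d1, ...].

Answer: [0, 0, 19, 19, 19, 19, 19, 19]

Derivation:
Element change: A[2] 1 -> 20, delta = 19
For k < 2: P[k] unchanged, delta_P[k] = 0
For k >= 2: P[k] shifts by exactly 19
Delta array: [0, 0, 19, 19, 19, 19, 19, 19]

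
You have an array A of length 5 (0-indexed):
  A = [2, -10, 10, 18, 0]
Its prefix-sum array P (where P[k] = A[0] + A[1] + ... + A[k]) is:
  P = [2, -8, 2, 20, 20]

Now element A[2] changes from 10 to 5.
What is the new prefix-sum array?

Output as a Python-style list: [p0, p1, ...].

Change: A[2] 10 -> 5, delta = -5
P[k] for k < 2: unchanged (A[2] not included)
P[k] for k >= 2: shift by delta = -5
  P[0] = 2 + 0 = 2
  P[1] = -8 + 0 = -8
  P[2] = 2 + -5 = -3
  P[3] = 20 + -5 = 15
  P[4] = 20 + -5 = 15

Answer: [2, -8, -3, 15, 15]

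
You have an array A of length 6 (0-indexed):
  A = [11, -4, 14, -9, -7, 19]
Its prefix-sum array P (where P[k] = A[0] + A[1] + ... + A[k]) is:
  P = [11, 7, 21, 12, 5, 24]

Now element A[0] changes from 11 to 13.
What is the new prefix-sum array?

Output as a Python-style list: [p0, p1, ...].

Answer: [13, 9, 23, 14, 7, 26]

Derivation:
Change: A[0] 11 -> 13, delta = 2
P[k] for k < 0: unchanged (A[0] not included)
P[k] for k >= 0: shift by delta = 2
  P[0] = 11 + 2 = 13
  P[1] = 7 + 2 = 9
  P[2] = 21 + 2 = 23
  P[3] = 12 + 2 = 14
  P[4] = 5 + 2 = 7
  P[5] = 24 + 2 = 26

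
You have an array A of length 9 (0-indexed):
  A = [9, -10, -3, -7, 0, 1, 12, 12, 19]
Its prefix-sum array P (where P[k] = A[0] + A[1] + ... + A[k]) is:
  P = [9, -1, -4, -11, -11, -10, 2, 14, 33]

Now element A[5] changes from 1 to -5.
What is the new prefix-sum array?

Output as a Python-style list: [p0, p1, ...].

Change: A[5] 1 -> -5, delta = -6
P[k] for k < 5: unchanged (A[5] not included)
P[k] for k >= 5: shift by delta = -6
  P[0] = 9 + 0 = 9
  P[1] = -1 + 0 = -1
  P[2] = -4 + 0 = -4
  P[3] = -11 + 0 = -11
  P[4] = -11 + 0 = -11
  P[5] = -10 + -6 = -16
  P[6] = 2 + -6 = -4
  P[7] = 14 + -6 = 8
  P[8] = 33 + -6 = 27

Answer: [9, -1, -4, -11, -11, -16, -4, 8, 27]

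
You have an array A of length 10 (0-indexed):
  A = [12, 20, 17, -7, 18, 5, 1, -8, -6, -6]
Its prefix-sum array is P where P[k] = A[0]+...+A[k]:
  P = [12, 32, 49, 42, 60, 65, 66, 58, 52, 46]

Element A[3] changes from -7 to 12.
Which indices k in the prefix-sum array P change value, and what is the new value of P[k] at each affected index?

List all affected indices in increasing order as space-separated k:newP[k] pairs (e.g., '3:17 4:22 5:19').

Answer: 3:61 4:79 5:84 6:85 7:77 8:71 9:65

Derivation:
P[k] = A[0] + ... + A[k]
P[k] includes A[3] iff k >= 3
Affected indices: 3, 4, ..., 9; delta = 19
  P[3]: 42 + 19 = 61
  P[4]: 60 + 19 = 79
  P[5]: 65 + 19 = 84
  P[6]: 66 + 19 = 85
  P[7]: 58 + 19 = 77
  P[8]: 52 + 19 = 71
  P[9]: 46 + 19 = 65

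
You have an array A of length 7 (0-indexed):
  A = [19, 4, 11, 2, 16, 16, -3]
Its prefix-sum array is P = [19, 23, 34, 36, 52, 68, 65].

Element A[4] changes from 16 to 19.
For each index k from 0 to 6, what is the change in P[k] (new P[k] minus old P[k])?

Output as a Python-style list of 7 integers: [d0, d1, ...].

Element change: A[4] 16 -> 19, delta = 3
For k < 4: P[k] unchanged, delta_P[k] = 0
For k >= 4: P[k] shifts by exactly 3
Delta array: [0, 0, 0, 0, 3, 3, 3]

Answer: [0, 0, 0, 0, 3, 3, 3]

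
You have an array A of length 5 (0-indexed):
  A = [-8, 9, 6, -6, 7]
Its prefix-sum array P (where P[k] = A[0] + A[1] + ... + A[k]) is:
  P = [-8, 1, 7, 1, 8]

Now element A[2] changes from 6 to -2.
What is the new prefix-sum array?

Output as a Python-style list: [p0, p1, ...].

Change: A[2] 6 -> -2, delta = -8
P[k] for k < 2: unchanged (A[2] not included)
P[k] for k >= 2: shift by delta = -8
  P[0] = -8 + 0 = -8
  P[1] = 1 + 0 = 1
  P[2] = 7 + -8 = -1
  P[3] = 1 + -8 = -7
  P[4] = 8 + -8 = 0

Answer: [-8, 1, -1, -7, 0]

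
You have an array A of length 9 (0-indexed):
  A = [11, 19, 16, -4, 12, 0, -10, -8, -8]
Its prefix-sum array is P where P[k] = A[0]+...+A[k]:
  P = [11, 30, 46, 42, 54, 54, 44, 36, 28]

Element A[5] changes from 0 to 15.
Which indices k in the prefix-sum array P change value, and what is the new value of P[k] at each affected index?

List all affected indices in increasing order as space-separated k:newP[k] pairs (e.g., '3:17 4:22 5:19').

P[k] = A[0] + ... + A[k]
P[k] includes A[5] iff k >= 5
Affected indices: 5, 6, ..., 8; delta = 15
  P[5]: 54 + 15 = 69
  P[6]: 44 + 15 = 59
  P[7]: 36 + 15 = 51
  P[8]: 28 + 15 = 43

Answer: 5:69 6:59 7:51 8:43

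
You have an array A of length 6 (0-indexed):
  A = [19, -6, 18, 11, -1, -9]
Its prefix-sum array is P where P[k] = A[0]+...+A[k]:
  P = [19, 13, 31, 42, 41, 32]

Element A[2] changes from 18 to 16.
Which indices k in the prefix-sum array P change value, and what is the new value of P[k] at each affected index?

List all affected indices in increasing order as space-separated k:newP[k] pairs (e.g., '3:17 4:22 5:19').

P[k] = A[0] + ... + A[k]
P[k] includes A[2] iff k >= 2
Affected indices: 2, 3, ..., 5; delta = -2
  P[2]: 31 + -2 = 29
  P[3]: 42 + -2 = 40
  P[4]: 41 + -2 = 39
  P[5]: 32 + -2 = 30

Answer: 2:29 3:40 4:39 5:30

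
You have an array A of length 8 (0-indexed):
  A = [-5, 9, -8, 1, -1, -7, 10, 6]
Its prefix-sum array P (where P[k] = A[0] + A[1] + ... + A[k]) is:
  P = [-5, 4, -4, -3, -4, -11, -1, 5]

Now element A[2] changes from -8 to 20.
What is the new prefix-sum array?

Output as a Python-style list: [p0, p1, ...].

Answer: [-5, 4, 24, 25, 24, 17, 27, 33]

Derivation:
Change: A[2] -8 -> 20, delta = 28
P[k] for k < 2: unchanged (A[2] not included)
P[k] for k >= 2: shift by delta = 28
  P[0] = -5 + 0 = -5
  P[1] = 4 + 0 = 4
  P[2] = -4 + 28 = 24
  P[3] = -3 + 28 = 25
  P[4] = -4 + 28 = 24
  P[5] = -11 + 28 = 17
  P[6] = -1 + 28 = 27
  P[7] = 5 + 28 = 33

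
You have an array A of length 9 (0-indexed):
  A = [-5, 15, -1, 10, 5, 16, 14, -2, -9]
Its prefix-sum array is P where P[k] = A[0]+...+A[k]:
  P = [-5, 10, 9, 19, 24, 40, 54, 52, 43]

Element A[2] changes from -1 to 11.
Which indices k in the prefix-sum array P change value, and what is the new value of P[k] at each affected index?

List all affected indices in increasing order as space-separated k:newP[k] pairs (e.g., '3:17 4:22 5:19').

Answer: 2:21 3:31 4:36 5:52 6:66 7:64 8:55

Derivation:
P[k] = A[0] + ... + A[k]
P[k] includes A[2] iff k >= 2
Affected indices: 2, 3, ..., 8; delta = 12
  P[2]: 9 + 12 = 21
  P[3]: 19 + 12 = 31
  P[4]: 24 + 12 = 36
  P[5]: 40 + 12 = 52
  P[6]: 54 + 12 = 66
  P[7]: 52 + 12 = 64
  P[8]: 43 + 12 = 55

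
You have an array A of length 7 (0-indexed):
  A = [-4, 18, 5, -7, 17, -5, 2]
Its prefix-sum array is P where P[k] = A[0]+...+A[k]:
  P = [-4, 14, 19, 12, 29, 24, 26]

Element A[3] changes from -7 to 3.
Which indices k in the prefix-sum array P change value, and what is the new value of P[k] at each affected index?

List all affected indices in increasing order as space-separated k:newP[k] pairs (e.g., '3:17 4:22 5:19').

P[k] = A[0] + ... + A[k]
P[k] includes A[3] iff k >= 3
Affected indices: 3, 4, ..., 6; delta = 10
  P[3]: 12 + 10 = 22
  P[4]: 29 + 10 = 39
  P[5]: 24 + 10 = 34
  P[6]: 26 + 10 = 36

Answer: 3:22 4:39 5:34 6:36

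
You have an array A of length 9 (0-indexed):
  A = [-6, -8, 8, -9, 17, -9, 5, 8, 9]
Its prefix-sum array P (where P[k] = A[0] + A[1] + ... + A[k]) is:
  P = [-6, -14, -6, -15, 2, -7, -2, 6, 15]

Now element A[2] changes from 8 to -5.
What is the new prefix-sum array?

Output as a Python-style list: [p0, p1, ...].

Change: A[2] 8 -> -5, delta = -13
P[k] for k < 2: unchanged (A[2] not included)
P[k] for k >= 2: shift by delta = -13
  P[0] = -6 + 0 = -6
  P[1] = -14 + 0 = -14
  P[2] = -6 + -13 = -19
  P[3] = -15 + -13 = -28
  P[4] = 2 + -13 = -11
  P[5] = -7 + -13 = -20
  P[6] = -2 + -13 = -15
  P[7] = 6 + -13 = -7
  P[8] = 15 + -13 = 2

Answer: [-6, -14, -19, -28, -11, -20, -15, -7, 2]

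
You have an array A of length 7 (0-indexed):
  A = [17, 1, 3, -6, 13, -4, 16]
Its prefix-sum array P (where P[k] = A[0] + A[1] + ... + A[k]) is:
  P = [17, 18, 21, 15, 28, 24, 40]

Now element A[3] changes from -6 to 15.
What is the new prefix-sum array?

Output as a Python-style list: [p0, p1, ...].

Answer: [17, 18, 21, 36, 49, 45, 61]

Derivation:
Change: A[3] -6 -> 15, delta = 21
P[k] for k < 3: unchanged (A[3] not included)
P[k] for k >= 3: shift by delta = 21
  P[0] = 17 + 0 = 17
  P[1] = 18 + 0 = 18
  P[2] = 21 + 0 = 21
  P[3] = 15 + 21 = 36
  P[4] = 28 + 21 = 49
  P[5] = 24 + 21 = 45
  P[6] = 40 + 21 = 61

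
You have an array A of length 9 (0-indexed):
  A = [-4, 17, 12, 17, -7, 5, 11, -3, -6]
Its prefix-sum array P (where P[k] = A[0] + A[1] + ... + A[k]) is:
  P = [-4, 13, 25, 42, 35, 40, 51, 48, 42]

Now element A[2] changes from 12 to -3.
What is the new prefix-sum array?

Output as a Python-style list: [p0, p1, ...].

Answer: [-4, 13, 10, 27, 20, 25, 36, 33, 27]

Derivation:
Change: A[2] 12 -> -3, delta = -15
P[k] for k < 2: unchanged (A[2] not included)
P[k] for k >= 2: shift by delta = -15
  P[0] = -4 + 0 = -4
  P[1] = 13 + 0 = 13
  P[2] = 25 + -15 = 10
  P[3] = 42 + -15 = 27
  P[4] = 35 + -15 = 20
  P[5] = 40 + -15 = 25
  P[6] = 51 + -15 = 36
  P[7] = 48 + -15 = 33
  P[8] = 42 + -15 = 27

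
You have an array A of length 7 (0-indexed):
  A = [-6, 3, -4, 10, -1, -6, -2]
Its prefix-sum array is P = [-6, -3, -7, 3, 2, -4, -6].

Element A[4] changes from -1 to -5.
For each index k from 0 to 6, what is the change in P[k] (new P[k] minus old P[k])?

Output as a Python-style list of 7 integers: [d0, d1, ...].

Answer: [0, 0, 0, 0, -4, -4, -4]

Derivation:
Element change: A[4] -1 -> -5, delta = -4
For k < 4: P[k] unchanged, delta_P[k] = 0
For k >= 4: P[k] shifts by exactly -4
Delta array: [0, 0, 0, 0, -4, -4, -4]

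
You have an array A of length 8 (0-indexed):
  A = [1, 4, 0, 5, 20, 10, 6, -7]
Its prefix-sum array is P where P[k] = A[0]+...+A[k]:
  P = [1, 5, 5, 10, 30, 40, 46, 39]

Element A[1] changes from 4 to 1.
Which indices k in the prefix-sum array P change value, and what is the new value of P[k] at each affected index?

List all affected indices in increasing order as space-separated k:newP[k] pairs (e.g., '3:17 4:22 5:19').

P[k] = A[0] + ... + A[k]
P[k] includes A[1] iff k >= 1
Affected indices: 1, 2, ..., 7; delta = -3
  P[1]: 5 + -3 = 2
  P[2]: 5 + -3 = 2
  P[3]: 10 + -3 = 7
  P[4]: 30 + -3 = 27
  P[5]: 40 + -3 = 37
  P[6]: 46 + -3 = 43
  P[7]: 39 + -3 = 36

Answer: 1:2 2:2 3:7 4:27 5:37 6:43 7:36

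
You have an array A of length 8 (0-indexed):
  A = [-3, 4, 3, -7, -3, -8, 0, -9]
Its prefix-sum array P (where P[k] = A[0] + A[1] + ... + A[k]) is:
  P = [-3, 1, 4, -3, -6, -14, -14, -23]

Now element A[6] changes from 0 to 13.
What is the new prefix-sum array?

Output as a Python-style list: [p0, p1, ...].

Answer: [-3, 1, 4, -3, -6, -14, -1, -10]

Derivation:
Change: A[6] 0 -> 13, delta = 13
P[k] for k < 6: unchanged (A[6] not included)
P[k] for k >= 6: shift by delta = 13
  P[0] = -3 + 0 = -3
  P[1] = 1 + 0 = 1
  P[2] = 4 + 0 = 4
  P[3] = -3 + 0 = -3
  P[4] = -6 + 0 = -6
  P[5] = -14 + 0 = -14
  P[6] = -14 + 13 = -1
  P[7] = -23 + 13 = -10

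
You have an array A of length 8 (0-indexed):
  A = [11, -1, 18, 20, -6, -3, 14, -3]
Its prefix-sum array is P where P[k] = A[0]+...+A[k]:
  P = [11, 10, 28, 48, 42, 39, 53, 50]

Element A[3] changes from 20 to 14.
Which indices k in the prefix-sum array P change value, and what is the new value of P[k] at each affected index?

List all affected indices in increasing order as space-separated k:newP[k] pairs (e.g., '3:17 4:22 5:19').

Answer: 3:42 4:36 5:33 6:47 7:44

Derivation:
P[k] = A[0] + ... + A[k]
P[k] includes A[3] iff k >= 3
Affected indices: 3, 4, ..., 7; delta = -6
  P[3]: 48 + -6 = 42
  P[4]: 42 + -6 = 36
  P[5]: 39 + -6 = 33
  P[6]: 53 + -6 = 47
  P[7]: 50 + -6 = 44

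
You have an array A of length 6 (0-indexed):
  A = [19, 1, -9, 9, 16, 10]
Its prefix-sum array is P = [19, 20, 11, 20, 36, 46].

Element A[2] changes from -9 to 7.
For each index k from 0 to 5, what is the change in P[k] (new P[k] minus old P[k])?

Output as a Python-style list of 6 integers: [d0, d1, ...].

Answer: [0, 0, 16, 16, 16, 16]

Derivation:
Element change: A[2] -9 -> 7, delta = 16
For k < 2: P[k] unchanged, delta_P[k] = 0
For k >= 2: P[k] shifts by exactly 16
Delta array: [0, 0, 16, 16, 16, 16]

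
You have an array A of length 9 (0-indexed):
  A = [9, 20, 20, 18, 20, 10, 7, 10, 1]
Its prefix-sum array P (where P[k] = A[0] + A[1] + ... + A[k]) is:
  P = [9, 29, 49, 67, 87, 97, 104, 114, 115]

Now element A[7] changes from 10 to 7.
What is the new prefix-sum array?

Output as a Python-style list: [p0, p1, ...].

Change: A[7] 10 -> 7, delta = -3
P[k] for k < 7: unchanged (A[7] not included)
P[k] for k >= 7: shift by delta = -3
  P[0] = 9 + 0 = 9
  P[1] = 29 + 0 = 29
  P[2] = 49 + 0 = 49
  P[3] = 67 + 0 = 67
  P[4] = 87 + 0 = 87
  P[5] = 97 + 0 = 97
  P[6] = 104 + 0 = 104
  P[7] = 114 + -3 = 111
  P[8] = 115 + -3 = 112

Answer: [9, 29, 49, 67, 87, 97, 104, 111, 112]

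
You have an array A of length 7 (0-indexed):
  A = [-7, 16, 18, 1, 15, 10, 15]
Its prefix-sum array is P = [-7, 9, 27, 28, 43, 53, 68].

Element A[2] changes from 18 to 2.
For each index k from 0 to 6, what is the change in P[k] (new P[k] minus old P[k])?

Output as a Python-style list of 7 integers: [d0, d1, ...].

Answer: [0, 0, -16, -16, -16, -16, -16]

Derivation:
Element change: A[2] 18 -> 2, delta = -16
For k < 2: P[k] unchanged, delta_P[k] = 0
For k >= 2: P[k] shifts by exactly -16
Delta array: [0, 0, -16, -16, -16, -16, -16]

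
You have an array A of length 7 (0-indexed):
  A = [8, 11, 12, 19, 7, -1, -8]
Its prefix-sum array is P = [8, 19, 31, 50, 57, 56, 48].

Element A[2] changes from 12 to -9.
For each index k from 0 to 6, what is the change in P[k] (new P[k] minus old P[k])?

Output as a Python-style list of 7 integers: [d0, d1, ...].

Element change: A[2] 12 -> -9, delta = -21
For k < 2: P[k] unchanged, delta_P[k] = 0
For k >= 2: P[k] shifts by exactly -21
Delta array: [0, 0, -21, -21, -21, -21, -21]

Answer: [0, 0, -21, -21, -21, -21, -21]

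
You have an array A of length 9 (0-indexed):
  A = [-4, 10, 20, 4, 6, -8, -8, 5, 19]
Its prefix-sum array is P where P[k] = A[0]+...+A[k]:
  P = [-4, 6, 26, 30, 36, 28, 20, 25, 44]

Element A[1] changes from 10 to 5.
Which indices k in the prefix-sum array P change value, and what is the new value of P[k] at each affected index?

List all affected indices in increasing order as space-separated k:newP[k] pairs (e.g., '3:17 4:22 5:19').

P[k] = A[0] + ... + A[k]
P[k] includes A[1] iff k >= 1
Affected indices: 1, 2, ..., 8; delta = -5
  P[1]: 6 + -5 = 1
  P[2]: 26 + -5 = 21
  P[3]: 30 + -5 = 25
  P[4]: 36 + -5 = 31
  P[5]: 28 + -5 = 23
  P[6]: 20 + -5 = 15
  P[7]: 25 + -5 = 20
  P[8]: 44 + -5 = 39

Answer: 1:1 2:21 3:25 4:31 5:23 6:15 7:20 8:39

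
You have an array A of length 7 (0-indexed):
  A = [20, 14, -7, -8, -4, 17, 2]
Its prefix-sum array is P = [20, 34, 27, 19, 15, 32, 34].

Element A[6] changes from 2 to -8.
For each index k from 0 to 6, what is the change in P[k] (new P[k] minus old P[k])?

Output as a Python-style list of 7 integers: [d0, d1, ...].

Element change: A[6] 2 -> -8, delta = -10
For k < 6: P[k] unchanged, delta_P[k] = 0
For k >= 6: P[k] shifts by exactly -10
Delta array: [0, 0, 0, 0, 0, 0, -10]

Answer: [0, 0, 0, 0, 0, 0, -10]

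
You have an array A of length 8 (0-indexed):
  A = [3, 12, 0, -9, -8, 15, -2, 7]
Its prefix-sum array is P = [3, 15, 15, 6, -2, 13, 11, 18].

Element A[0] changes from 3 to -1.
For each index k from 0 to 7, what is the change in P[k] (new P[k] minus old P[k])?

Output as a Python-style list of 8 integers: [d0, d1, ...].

Element change: A[0] 3 -> -1, delta = -4
For k < 0: P[k] unchanged, delta_P[k] = 0
For k >= 0: P[k] shifts by exactly -4
Delta array: [-4, -4, -4, -4, -4, -4, -4, -4]

Answer: [-4, -4, -4, -4, -4, -4, -4, -4]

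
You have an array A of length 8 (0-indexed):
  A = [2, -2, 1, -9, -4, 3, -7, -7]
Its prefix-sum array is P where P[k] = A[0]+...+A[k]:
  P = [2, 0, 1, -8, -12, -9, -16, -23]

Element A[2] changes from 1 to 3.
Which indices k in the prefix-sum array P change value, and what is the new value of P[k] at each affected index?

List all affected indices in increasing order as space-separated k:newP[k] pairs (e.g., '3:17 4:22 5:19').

Answer: 2:3 3:-6 4:-10 5:-7 6:-14 7:-21

Derivation:
P[k] = A[0] + ... + A[k]
P[k] includes A[2] iff k >= 2
Affected indices: 2, 3, ..., 7; delta = 2
  P[2]: 1 + 2 = 3
  P[3]: -8 + 2 = -6
  P[4]: -12 + 2 = -10
  P[5]: -9 + 2 = -7
  P[6]: -16 + 2 = -14
  P[7]: -23 + 2 = -21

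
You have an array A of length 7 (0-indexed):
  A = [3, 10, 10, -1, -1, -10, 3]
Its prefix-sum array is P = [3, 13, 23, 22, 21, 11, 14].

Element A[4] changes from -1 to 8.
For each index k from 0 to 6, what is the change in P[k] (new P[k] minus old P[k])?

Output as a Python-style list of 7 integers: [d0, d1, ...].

Element change: A[4] -1 -> 8, delta = 9
For k < 4: P[k] unchanged, delta_P[k] = 0
For k >= 4: P[k] shifts by exactly 9
Delta array: [0, 0, 0, 0, 9, 9, 9]

Answer: [0, 0, 0, 0, 9, 9, 9]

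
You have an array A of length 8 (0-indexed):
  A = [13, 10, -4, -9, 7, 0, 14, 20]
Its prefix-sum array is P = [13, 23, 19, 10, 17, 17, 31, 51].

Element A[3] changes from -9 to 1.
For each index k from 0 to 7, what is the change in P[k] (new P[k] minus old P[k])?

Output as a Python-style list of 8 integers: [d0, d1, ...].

Element change: A[3] -9 -> 1, delta = 10
For k < 3: P[k] unchanged, delta_P[k] = 0
For k >= 3: P[k] shifts by exactly 10
Delta array: [0, 0, 0, 10, 10, 10, 10, 10]

Answer: [0, 0, 0, 10, 10, 10, 10, 10]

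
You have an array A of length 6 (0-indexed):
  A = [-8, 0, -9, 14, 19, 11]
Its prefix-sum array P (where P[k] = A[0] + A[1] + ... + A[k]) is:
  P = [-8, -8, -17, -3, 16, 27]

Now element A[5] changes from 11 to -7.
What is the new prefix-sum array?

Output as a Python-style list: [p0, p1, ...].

Answer: [-8, -8, -17, -3, 16, 9]

Derivation:
Change: A[5] 11 -> -7, delta = -18
P[k] for k < 5: unchanged (A[5] not included)
P[k] for k >= 5: shift by delta = -18
  P[0] = -8 + 0 = -8
  P[1] = -8 + 0 = -8
  P[2] = -17 + 0 = -17
  P[3] = -3 + 0 = -3
  P[4] = 16 + 0 = 16
  P[5] = 27 + -18 = 9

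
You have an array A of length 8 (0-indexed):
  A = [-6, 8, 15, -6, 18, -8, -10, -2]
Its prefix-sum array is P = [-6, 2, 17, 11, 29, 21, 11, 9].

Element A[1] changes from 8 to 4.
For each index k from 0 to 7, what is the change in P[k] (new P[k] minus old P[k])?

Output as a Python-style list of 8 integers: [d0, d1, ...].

Element change: A[1] 8 -> 4, delta = -4
For k < 1: P[k] unchanged, delta_P[k] = 0
For k >= 1: P[k] shifts by exactly -4
Delta array: [0, -4, -4, -4, -4, -4, -4, -4]

Answer: [0, -4, -4, -4, -4, -4, -4, -4]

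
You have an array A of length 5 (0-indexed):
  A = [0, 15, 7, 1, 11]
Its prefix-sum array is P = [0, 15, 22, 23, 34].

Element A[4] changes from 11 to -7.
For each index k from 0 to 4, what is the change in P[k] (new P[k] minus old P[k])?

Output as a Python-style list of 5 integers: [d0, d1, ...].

Answer: [0, 0, 0, 0, -18]

Derivation:
Element change: A[4] 11 -> -7, delta = -18
For k < 4: P[k] unchanged, delta_P[k] = 0
For k >= 4: P[k] shifts by exactly -18
Delta array: [0, 0, 0, 0, -18]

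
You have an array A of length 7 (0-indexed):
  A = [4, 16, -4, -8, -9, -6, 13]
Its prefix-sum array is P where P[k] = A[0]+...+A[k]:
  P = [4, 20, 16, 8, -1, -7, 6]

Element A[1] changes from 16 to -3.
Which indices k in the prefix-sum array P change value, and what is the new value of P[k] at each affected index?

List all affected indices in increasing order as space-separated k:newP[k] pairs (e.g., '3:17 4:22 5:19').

Answer: 1:1 2:-3 3:-11 4:-20 5:-26 6:-13

Derivation:
P[k] = A[0] + ... + A[k]
P[k] includes A[1] iff k >= 1
Affected indices: 1, 2, ..., 6; delta = -19
  P[1]: 20 + -19 = 1
  P[2]: 16 + -19 = -3
  P[3]: 8 + -19 = -11
  P[4]: -1 + -19 = -20
  P[5]: -7 + -19 = -26
  P[6]: 6 + -19 = -13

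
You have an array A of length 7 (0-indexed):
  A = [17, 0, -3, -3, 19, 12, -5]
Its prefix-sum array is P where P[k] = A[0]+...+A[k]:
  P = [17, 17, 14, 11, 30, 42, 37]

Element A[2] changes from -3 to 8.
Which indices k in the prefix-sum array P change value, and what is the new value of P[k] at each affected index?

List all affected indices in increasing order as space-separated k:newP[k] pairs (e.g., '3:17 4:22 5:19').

P[k] = A[0] + ... + A[k]
P[k] includes A[2] iff k >= 2
Affected indices: 2, 3, ..., 6; delta = 11
  P[2]: 14 + 11 = 25
  P[3]: 11 + 11 = 22
  P[4]: 30 + 11 = 41
  P[5]: 42 + 11 = 53
  P[6]: 37 + 11 = 48

Answer: 2:25 3:22 4:41 5:53 6:48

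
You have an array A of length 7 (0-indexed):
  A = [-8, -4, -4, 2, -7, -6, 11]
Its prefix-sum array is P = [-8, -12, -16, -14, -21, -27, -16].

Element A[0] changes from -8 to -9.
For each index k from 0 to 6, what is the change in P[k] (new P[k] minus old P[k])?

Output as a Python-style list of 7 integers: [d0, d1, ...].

Answer: [-1, -1, -1, -1, -1, -1, -1]

Derivation:
Element change: A[0] -8 -> -9, delta = -1
For k < 0: P[k] unchanged, delta_P[k] = 0
For k >= 0: P[k] shifts by exactly -1
Delta array: [-1, -1, -1, -1, -1, -1, -1]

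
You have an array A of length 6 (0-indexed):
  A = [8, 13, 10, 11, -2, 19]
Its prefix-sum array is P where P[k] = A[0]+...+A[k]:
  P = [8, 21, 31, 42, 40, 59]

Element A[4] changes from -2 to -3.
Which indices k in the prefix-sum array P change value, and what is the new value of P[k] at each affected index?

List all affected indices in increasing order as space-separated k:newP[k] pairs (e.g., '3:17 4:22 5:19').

P[k] = A[0] + ... + A[k]
P[k] includes A[4] iff k >= 4
Affected indices: 4, 5, ..., 5; delta = -1
  P[4]: 40 + -1 = 39
  P[5]: 59 + -1 = 58

Answer: 4:39 5:58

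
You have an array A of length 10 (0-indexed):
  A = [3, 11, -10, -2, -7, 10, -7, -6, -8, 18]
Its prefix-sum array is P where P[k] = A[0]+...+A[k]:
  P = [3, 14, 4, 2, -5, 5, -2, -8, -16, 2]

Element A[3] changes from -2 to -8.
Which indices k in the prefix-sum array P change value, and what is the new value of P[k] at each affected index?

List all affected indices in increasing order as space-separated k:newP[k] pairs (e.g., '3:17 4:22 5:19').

Answer: 3:-4 4:-11 5:-1 6:-8 7:-14 8:-22 9:-4

Derivation:
P[k] = A[0] + ... + A[k]
P[k] includes A[3] iff k >= 3
Affected indices: 3, 4, ..., 9; delta = -6
  P[3]: 2 + -6 = -4
  P[4]: -5 + -6 = -11
  P[5]: 5 + -6 = -1
  P[6]: -2 + -6 = -8
  P[7]: -8 + -6 = -14
  P[8]: -16 + -6 = -22
  P[9]: 2 + -6 = -4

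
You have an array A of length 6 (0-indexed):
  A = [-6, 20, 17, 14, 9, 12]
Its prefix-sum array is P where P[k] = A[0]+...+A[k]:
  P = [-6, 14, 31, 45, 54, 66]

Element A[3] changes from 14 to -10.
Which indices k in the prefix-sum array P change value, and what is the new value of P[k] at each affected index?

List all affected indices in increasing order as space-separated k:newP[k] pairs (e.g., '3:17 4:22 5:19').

Answer: 3:21 4:30 5:42

Derivation:
P[k] = A[0] + ... + A[k]
P[k] includes A[3] iff k >= 3
Affected indices: 3, 4, ..., 5; delta = -24
  P[3]: 45 + -24 = 21
  P[4]: 54 + -24 = 30
  P[5]: 66 + -24 = 42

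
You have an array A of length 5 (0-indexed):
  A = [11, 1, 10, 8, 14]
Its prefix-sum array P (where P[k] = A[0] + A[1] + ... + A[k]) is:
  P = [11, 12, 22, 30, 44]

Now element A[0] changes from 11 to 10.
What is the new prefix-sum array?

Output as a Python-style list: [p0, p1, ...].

Answer: [10, 11, 21, 29, 43]

Derivation:
Change: A[0] 11 -> 10, delta = -1
P[k] for k < 0: unchanged (A[0] not included)
P[k] for k >= 0: shift by delta = -1
  P[0] = 11 + -1 = 10
  P[1] = 12 + -1 = 11
  P[2] = 22 + -1 = 21
  P[3] = 30 + -1 = 29
  P[4] = 44 + -1 = 43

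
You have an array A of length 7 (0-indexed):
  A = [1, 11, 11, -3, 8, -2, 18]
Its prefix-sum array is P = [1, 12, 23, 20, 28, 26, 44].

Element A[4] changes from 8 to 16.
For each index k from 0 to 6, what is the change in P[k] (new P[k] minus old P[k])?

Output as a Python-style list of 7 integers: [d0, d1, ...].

Answer: [0, 0, 0, 0, 8, 8, 8]

Derivation:
Element change: A[4] 8 -> 16, delta = 8
For k < 4: P[k] unchanged, delta_P[k] = 0
For k >= 4: P[k] shifts by exactly 8
Delta array: [0, 0, 0, 0, 8, 8, 8]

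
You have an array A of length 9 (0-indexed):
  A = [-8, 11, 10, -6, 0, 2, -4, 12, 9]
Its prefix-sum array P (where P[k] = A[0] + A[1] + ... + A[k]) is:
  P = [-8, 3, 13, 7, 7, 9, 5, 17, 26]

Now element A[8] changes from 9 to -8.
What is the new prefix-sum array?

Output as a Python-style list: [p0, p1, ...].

Change: A[8] 9 -> -8, delta = -17
P[k] for k < 8: unchanged (A[8] not included)
P[k] for k >= 8: shift by delta = -17
  P[0] = -8 + 0 = -8
  P[1] = 3 + 0 = 3
  P[2] = 13 + 0 = 13
  P[3] = 7 + 0 = 7
  P[4] = 7 + 0 = 7
  P[5] = 9 + 0 = 9
  P[6] = 5 + 0 = 5
  P[7] = 17 + 0 = 17
  P[8] = 26 + -17 = 9

Answer: [-8, 3, 13, 7, 7, 9, 5, 17, 9]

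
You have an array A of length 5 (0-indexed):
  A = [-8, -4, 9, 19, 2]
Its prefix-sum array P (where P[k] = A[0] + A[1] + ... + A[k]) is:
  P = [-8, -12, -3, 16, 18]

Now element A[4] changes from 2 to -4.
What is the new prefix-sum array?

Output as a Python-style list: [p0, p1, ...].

Change: A[4] 2 -> -4, delta = -6
P[k] for k < 4: unchanged (A[4] not included)
P[k] for k >= 4: shift by delta = -6
  P[0] = -8 + 0 = -8
  P[1] = -12 + 0 = -12
  P[2] = -3 + 0 = -3
  P[3] = 16 + 0 = 16
  P[4] = 18 + -6 = 12

Answer: [-8, -12, -3, 16, 12]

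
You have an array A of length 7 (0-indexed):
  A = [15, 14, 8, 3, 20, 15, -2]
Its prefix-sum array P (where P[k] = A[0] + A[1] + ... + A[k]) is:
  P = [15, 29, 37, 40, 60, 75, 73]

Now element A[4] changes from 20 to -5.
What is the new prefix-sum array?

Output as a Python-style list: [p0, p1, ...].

Answer: [15, 29, 37, 40, 35, 50, 48]

Derivation:
Change: A[4] 20 -> -5, delta = -25
P[k] for k < 4: unchanged (A[4] not included)
P[k] for k >= 4: shift by delta = -25
  P[0] = 15 + 0 = 15
  P[1] = 29 + 0 = 29
  P[2] = 37 + 0 = 37
  P[3] = 40 + 0 = 40
  P[4] = 60 + -25 = 35
  P[5] = 75 + -25 = 50
  P[6] = 73 + -25 = 48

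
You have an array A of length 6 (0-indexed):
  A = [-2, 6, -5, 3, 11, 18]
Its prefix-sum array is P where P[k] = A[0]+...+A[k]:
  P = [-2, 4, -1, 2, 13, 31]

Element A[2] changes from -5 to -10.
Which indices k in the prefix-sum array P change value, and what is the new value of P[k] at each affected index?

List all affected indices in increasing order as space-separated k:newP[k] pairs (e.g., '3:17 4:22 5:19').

Answer: 2:-6 3:-3 4:8 5:26

Derivation:
P[k] = A[0] + ... + A[k]
P[k] includes A[2] iff k >= 2
Affected indices: 2, 3, ..., 5; delta = -5
  P[2]: -1 + -5 = -6
  P[3]: 2 + -5 = -3
  P[4]: 13 + -5 = 8
  P[5]: 31 + -5 = 26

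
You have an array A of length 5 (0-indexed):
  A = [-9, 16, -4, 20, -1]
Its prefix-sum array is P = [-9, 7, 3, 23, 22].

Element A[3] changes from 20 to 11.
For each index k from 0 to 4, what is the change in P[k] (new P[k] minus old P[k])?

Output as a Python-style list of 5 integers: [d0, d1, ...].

Element change: A[3] 20 -> 11, delta = -9
For k < 3: P[k] unchanged, delta_P[k] = 0
For k >= 3: P[k] shifts by exactly -9
Delta array: [0, 0, 0, -9, -9]

Answer: [0, 0, 0, -9, -9]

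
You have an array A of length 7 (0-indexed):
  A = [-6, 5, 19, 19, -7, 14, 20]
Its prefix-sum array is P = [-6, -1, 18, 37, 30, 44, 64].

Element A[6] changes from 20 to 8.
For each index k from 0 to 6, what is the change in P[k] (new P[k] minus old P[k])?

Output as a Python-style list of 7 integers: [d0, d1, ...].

Element change: A[6] 20 -> 8, delta = -12
For k < 6: P[k] unchanged, delta_P[k] = 0
For k >= 6: P[k] shifts by exactly -12
Delta array: [0, 0, 0, 0, 0, 0, -12]

Answer: [0, 0, 0, 0, 0, 0, -12]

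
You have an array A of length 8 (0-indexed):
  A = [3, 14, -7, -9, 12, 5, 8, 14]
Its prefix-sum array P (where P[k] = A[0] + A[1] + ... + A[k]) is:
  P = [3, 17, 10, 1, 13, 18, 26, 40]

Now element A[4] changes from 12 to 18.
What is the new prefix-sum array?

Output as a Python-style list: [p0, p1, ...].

Change: A[4] 12 -> 18, delta = 6
P[k] for k < 4: unchanged (A[4] not included)
P[k] for k >= 4: shift by delta = 6
  P[0] = 3 + 0 = 3
  P[1] = 17 + 0 = 17
  P[2] = 10 + 0 = 10
  P[3] = 1 + 0 = 1
  P[4] = 13 + 6 = 19
  P[5] = 18 + 6 = 24
  P[6] = 26 + 6 = 32
  P[7] = 40 + 6 = 46

Answer: [3, 17, 10, 1, 19, 24, 32, 46]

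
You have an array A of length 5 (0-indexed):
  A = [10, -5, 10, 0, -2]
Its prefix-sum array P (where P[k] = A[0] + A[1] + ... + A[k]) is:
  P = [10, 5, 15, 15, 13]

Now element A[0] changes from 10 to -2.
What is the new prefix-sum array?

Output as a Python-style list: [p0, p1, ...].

Answer: [-2, -7, 3, 3, 1]

Derivation:
Change: A[0] 10 -> -2, delta = -12
P[k] for k < 0: unchanged (A[0] not included)
P[k] for k >= 0: shift by delta = -12
  P[0] = 10 + -12 = -2
  P[1] = 5 + -12 = -7
  P[2] = 15 + -12 = 3
  P[3] = 15 + -12 = 3
  P[4] = 13 + -12 = 1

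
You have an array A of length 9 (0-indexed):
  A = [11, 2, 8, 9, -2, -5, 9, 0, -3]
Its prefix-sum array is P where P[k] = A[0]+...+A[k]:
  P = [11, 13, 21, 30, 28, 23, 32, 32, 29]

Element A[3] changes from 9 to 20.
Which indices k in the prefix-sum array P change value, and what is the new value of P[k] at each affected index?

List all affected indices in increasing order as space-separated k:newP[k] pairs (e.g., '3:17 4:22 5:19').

Answer: 3:41 4:39 5:34 6:43 7:43 8:40

Derivation:
P[k] = A[0] + ... + A[k]
P[k] includes A[3] iff k >= 3
Affected indices: 3, 4, ..., 8; delta = 11
  P[3]: 30 + 11 = 41
  P[4]: 28 + 11 = 39
  P[5]: 23 + 11 = 34
  P[6]: 32 + 11 = 43
  P[7]: 32 + 11 = 43
  P[8]: 29 + 11 = 40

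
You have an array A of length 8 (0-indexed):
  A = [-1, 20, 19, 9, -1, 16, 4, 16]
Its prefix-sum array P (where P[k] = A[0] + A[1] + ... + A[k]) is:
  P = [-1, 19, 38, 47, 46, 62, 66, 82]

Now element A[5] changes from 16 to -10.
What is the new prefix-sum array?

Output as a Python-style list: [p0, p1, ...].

Answer: [-1, 19, 38, 47, 46, 36, 40, 56]

Derivation:
Change: A[5] 16 -> -10, delta = -26
P[k] for k < 5: unchanged (A[5] not included)
P[k] for k >= 5: shift by delta = -26
  P[0] = -1 + 0 = -1
  P[1] = 19 + 0 = 19
  P[2] = 38 + 0 = 38
  P[3] = 47 + 0 = 47
  P[4] = 46 + 0 = 46
  P[5] = 62 + -26 = 36
  P[6] = 66 + -26 = 40
  P[7] = 82 + -26 = 56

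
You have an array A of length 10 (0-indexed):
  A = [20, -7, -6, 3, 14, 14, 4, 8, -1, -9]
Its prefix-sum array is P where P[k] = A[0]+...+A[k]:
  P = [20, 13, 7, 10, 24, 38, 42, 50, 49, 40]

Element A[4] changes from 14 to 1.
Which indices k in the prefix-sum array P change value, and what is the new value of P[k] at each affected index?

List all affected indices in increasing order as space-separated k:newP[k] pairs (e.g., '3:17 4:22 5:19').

P[k] = A[0] + ... + A[k]
P[k] includes A[4] iff k >= 4
Affected indices: 4, 5, ..., 9; delta = -13
  P[4]: 24 + -13 = 11
  P[5]: 38 + -13 = 25
  P[6]: 42 + -13 = 29
  P[7]: 50 + -13 = 37
  P[8]: 49 + -13 = 36
  P[9]: 40 + -13 = 27

Answer: 4:11 5:25 6:29 7:37 8:36 9:27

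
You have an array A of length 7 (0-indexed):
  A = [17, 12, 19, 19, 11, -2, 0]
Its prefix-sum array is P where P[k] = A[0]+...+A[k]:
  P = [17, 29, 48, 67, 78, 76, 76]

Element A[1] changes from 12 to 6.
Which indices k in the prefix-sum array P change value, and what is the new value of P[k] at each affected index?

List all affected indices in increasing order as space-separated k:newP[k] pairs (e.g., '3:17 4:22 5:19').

P[k] = A[0] + ... + A[k]
P[k] includes A[1] iff k >= 1
Affected indices: 1, 2, ..., 6; delta = -6
  P[1]: 29 + -6 = 23
  P[2]: 48 + -6 = 42
  P[3]: 67 + -6 = 61
  P[4]: 78 + -6 = 72
  P[5]: 76 + -6 = 70
  P[6]: 76 + -6 = 70

Answer: 1:23 2:42 3:61 4:72 5:70 6:70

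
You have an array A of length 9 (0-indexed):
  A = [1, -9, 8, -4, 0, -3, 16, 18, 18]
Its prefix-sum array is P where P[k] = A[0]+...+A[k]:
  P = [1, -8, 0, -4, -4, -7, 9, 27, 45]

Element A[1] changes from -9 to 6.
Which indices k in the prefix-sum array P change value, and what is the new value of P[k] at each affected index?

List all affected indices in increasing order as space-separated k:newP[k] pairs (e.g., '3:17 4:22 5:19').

P[k] = A[0] + ... + A[k]
P[k] includes A[1] iff k >= 1
Affected indices: 1, 2, ..., 8; delta = 15
  P[1]: -8 + 15 = 7
  P[2]: 0 + 15 = 15
  P[3]: -4 + 15 = 11
  P[4]: -4 + 15 = 11
  P[5]: -7 + 15 = 8
  P[6]: 9 + 15 = 24
  P[7]: 27 + 15 = 42
  P[8]: 45 + 15 = 60

Answer: 1:7 2:15 3:11 4:11 5:8 6:24 7:42 8:60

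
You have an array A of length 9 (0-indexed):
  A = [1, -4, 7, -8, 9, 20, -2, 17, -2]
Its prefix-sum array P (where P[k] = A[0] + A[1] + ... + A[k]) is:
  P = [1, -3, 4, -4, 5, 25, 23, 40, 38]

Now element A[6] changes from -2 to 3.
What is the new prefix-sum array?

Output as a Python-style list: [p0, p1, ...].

Change: A[6] -2 -> 3, delta = 5
P[k] for k < 6: unchanged (A[6] not included)
P[k] for k >= 6: shift by delta = 5
  P[0] = 1 + 0 = 1
  P[1] = -3 + 0 = -3
  P[2] = 4 + 0 = 4
  P[3] = -4 + 0 = -4
  P[4] = 5 + 0 = 5
  P[5] = 25 + 0 = 25
  P[6] = 23 + 5 = 28
  P[7] = 40 + 5 = 45
  P[8] = 38 + 5 = 43

Answer: [1, -3, 4, -4, 5, 25, 28, 45, 43]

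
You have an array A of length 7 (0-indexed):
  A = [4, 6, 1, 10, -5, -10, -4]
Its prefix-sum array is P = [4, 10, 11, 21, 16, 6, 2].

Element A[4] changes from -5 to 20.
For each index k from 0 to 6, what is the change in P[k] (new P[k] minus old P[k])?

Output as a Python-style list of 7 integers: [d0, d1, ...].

Answer: [0, 0, 0, 0, 25, 25, 25]

Derivation:
Element change: A[4] -5 -> 20, delta = 25
For k < 4: P[k] unchanged, delta_P[k] = 0
For k >= 4: P[k] shifts by exactly 25
Delta array: [0, 0, 0, 0, 25, 25, 25]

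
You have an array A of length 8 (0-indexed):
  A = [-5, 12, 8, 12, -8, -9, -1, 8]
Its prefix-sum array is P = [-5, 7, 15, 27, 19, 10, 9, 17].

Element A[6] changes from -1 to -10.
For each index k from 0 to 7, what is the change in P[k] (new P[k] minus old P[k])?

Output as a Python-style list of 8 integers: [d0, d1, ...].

Element change: A[6] -1 -> -10, delta = -9
For k < 6: P[k] unchanged, delta_P[k] = 0
For k >= 6: P[k] shifts by exactly -9
Delta array: [0, 0, 0, 0, 0, 0, -9, -9]

Answer: [0, 0, 0, 0, 0, 0, -9, -9]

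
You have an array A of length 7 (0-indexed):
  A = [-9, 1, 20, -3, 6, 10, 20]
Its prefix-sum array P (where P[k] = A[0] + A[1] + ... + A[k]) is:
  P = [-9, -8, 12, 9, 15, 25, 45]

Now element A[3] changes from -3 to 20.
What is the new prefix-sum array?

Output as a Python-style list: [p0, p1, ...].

Answer: [-9, -8, 12, 32, 38, 48, 68]

Derivation:
Change: A[3] -3 -> 20, delta = 23
P[k] for k < 3: unchanged (A[3] not included)
P[k] for k >= 3: shift by delta = 23
  P[0] = -9 + 0 = -9
  P[1] = -8 + 0 = -8
  P[2] = 12 + 0 = 12
  P[3] = 9 + 23 = 32
  P[4] = 15 + 23 = 38
  P[5] = 25 + 23 = 48
  P[6] = 45 + 23 = 68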